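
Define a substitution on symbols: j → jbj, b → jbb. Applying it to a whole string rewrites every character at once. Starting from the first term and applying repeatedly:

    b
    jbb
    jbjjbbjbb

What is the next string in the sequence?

Rewriting each symbol of jbjjbbjbb: j→jbj, b→jbb, j→jbj, j→jbj, b→jbb, b→jbb, j→jbj, b→jbb, b→jbb, which concatenates to jbj jbb jbj jbj jbb jbb jbj jbb jbb.

jbjjbbjbjjbjjbbjbbjbjjbbjbb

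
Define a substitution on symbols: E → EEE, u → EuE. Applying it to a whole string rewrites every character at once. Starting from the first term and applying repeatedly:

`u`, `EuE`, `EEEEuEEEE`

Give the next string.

Expanding EEEEuEEEE: E→EEE, E→EEE, E→EEE, E→EEE, u→EuE, E→EEE, E→EEE, E→EEE, E→EEE. Concatenated: EEE EEE EEE EEE EuE EEE EEE EEE EEE.

EEEEEEEEEEEEEuEEEEEEEEEEEEE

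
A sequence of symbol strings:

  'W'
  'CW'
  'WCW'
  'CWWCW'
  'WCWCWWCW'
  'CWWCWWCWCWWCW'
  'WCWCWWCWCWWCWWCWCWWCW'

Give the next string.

CWWCWWCWCWWCWWCWCWWCWCWWCWWCWCWWCW

From term 3 onward, concatenate the second-to-last term with the last: W·CW = WCW, CW·WCW = CWWCW, …
The next term joins CWWCWWCWCWWCW and WCWCWWCWCWWCWWCWCWWCW.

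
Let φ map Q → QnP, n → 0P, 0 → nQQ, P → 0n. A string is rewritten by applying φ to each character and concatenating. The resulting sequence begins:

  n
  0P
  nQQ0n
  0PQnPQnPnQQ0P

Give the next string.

Applying the rule to each of the 13 symbols of 0PQnPQnPnQQ0P gives the pieces nQQ 0n QnP 0P 0n QnP 0P 0n 0P QnP QnP nQQ 0n, which concatenate to the answer.

nQQ0nQnP0P0nQnP0P0n0PQnPQnPnQQ0n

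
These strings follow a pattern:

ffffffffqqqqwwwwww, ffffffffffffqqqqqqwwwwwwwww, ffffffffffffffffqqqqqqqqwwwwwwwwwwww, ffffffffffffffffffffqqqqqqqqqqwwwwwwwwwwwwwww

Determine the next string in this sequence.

Reading off run lengths: f runs 8, 12, 16, 20; q runs 4, 6, 8, 10; w runs 6, 9, 12, 15 — each is linear in n, where the shown terms are n = 2, 3, 4, 5.
Setting n = 6 gives 24, 12, 18 characters in each block.

ffffffffffffffffffffffffqqqqqqqqqqqqwwwwwwwwwwwwwwwwww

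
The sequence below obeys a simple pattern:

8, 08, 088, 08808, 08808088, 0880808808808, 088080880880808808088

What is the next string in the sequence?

Each term (from the third on) is the previous term followed by the one before it: term 3 = 08·8 = 088.
The next term joins 088080880880808808088 and 0880808808808.

0880808808808088080880880808808808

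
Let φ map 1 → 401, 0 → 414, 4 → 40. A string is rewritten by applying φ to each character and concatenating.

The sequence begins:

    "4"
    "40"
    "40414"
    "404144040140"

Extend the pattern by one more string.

Apply φ to 404144040140 symbol by symbol: 4→40, 0→414, 4→40, 1→401, 4→40, 4→40, 0→414, 4→40, 0→414, 1→401, 4→40, 0→414; joined: 40 414 40 401 40 40 414 40 414 401 40 414.

404144040140404144041440140414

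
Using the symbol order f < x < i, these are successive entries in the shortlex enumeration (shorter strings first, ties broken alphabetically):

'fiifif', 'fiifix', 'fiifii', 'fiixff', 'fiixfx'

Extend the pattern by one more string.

Find the rightmost character of fiixfx below i, bump it to the next letter, and reset everything to its right to f.

fiixfi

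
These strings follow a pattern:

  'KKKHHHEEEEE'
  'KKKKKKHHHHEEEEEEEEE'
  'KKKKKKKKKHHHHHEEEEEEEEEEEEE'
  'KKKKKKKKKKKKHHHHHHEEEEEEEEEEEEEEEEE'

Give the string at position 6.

Term n consists of 3n K's, followed by n+2 H's, followed by 4n+1 E's (n = 1, 2, …).
At n = 6 the blocks have lengths 18, 8, 25.

KKKKKKKKKKKKKKKKKKHHHHHHHHEEEEEEEEEEEEEEEEEEEEEEEEE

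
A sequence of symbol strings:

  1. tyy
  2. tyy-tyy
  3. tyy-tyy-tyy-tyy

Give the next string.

Every step duplicates the string with '-' between the halves.
One more doubling of tyy-tyy-tyy-tyy gives the answer.

tyy-tyy-tyy-tyy-tyy-tyy-tyy-tyy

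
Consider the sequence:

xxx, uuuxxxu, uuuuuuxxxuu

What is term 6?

uuuuuuuuuuuuuuuxxxuuuuu

Every step adds uuu to the front and u to the end of the previous string.
From uuuuuuxxxuu, 3 further steps: uuuuuuxxxuu → uuuuuuuuuxxxuuu → uuuuuuuuuuuuxxxuuuu → (answer).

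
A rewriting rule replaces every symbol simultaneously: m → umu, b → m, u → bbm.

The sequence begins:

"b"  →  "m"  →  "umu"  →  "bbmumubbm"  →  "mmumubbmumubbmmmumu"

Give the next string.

Applying the rule to each of the 19 symbols of mmumubbmumubbmmmumu gives the pieces umu umu bbm umu bbm m m umu bbm umu bbm m m umu umu umu bbm umu bbm, which concatenate to the answer.

umuumubbmumubbmmmumubbmumubbmmmumuumuumubbmumubbm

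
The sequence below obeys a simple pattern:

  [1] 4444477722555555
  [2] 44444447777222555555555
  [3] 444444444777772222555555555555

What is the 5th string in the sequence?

The n-th term is 2n+1 4's then n+1 7's then n 2's then 3n 5's, where the shown terms are n = 2, 3, 4.
At n = 6 the blocks have lengths 13, 7, 6, 18.

44444444444447777777222222555555555555555555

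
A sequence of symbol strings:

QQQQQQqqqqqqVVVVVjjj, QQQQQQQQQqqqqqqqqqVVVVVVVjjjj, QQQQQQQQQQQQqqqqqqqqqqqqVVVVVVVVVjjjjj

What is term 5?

QQQQQQQQQQQQQQQQQQqqqqqqqqqqqqqqqqqqVVVVVVVVVVVVVjjjjjjj

Term n consists of 3n Q's, followed by 3n q's, followed by 2n+1 V's, followed by n+1 j's, where the shown terms are n = 2, 3, 4.
At n = 6 the blocks have lengths 18, 18, 13, 7.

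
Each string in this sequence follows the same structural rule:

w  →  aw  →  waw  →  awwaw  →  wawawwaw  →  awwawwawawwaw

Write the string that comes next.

Each term (from the third on) is the two preceding terms concatenated in order: term 3 = w·aw = waw.
Continuing: wawawwaw · awwawwawawwaw gives term 7.

wawawwawawwawwawawwaw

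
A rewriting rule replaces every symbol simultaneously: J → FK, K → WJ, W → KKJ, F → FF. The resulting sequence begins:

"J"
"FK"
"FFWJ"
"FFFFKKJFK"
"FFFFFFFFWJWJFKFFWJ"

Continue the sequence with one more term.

Rewriting the 18 symbols of FFFFFFFFWJWJFKFFWJ one by one yields FF FF FF FF FF FF FF FF KKJ FK KKJ FK FF WJ FF FF KKJ FK; concatenated:

FFFFFFFFFFFFFFFFKKJFKKKJFKFFWJFFFFKKJFK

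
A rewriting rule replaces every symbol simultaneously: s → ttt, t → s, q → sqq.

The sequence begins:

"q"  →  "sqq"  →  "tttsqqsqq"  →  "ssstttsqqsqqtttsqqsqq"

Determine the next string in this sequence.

tttttttttssstttsqqsqqtttsqqsqqssstttsqqsqqtttsqqsqq

φ(ssstttsqqsqqtttsqqsqq) expands symbol-by-symbol to ttt ttt ttt s s s ttt sqq sqq ttt sqq sqq s s s ttt sqq sqq ttt sqq sqq; joining the 21 pieces gives the next term.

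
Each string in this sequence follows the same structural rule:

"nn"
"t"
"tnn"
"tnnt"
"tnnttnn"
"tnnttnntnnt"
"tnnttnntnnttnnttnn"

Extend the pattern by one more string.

tnnttnntnnttnnttnntnnttnntnnt

This is a Fibonacci-style word recurrence s(k) = s(k−1)·s(k−2): e.g. t·nn = tnn.
Continuing: tnnttnntnnttnnttnn · tnnttnntnnt gives term 8.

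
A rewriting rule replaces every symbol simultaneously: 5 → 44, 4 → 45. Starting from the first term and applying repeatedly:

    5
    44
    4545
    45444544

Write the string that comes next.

Apply φ to 45444544 symbol by symbol: 4→45, 5→44, 4→45, 4→45, 4→45, 5→44, 4→45, 4→45; joined: 45 44 45 45 45 44 45 45.

4544454545444545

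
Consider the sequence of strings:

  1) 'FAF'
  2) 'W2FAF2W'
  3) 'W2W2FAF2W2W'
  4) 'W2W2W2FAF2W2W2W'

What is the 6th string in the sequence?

W2W2W2W2W2FAF2W2W2W2W2W

s(k+1) = W2·s(k)·2W, so each term gains W2 as a prefix and 2W as a suffix.
From W2W2W2FAF2W2W2W, 2 further steps: W2W2W2FAF2W2W2W → W2W2W2W2FAF2W2W2W2W → (answer).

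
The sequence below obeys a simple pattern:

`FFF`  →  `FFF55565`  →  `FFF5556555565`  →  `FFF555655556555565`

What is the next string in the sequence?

Every step adds 55565 to the end: s(k+1) = s(k)·55565.
So the next term is FFF555655556555565·55565.

FFF55565555655556555565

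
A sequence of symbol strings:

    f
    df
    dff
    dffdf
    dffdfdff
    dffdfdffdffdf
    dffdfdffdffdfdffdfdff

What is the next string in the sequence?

From term 3 onward, concatenate the last term with the second-to-last: df·f = dff, dff·df = dffdf, …
Continuing: dffdfdffdffdfdffdfdff · dffdfdffdffdf gives term 8.

dffdfdffdffdfdffdfdffdffdfdffdffdf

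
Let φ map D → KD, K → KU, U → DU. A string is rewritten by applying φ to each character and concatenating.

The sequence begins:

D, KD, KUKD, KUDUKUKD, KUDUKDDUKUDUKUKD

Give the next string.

KUDUKDDUKUKDKDDUKUDUKDDUKUDUKUKD

Replace each of the 16 characters of KUDUKDDUKUDUKUKD in place — KU DU KD DU KU KD KD DU KU DU KD DU KU DU KU KD — and concatenate.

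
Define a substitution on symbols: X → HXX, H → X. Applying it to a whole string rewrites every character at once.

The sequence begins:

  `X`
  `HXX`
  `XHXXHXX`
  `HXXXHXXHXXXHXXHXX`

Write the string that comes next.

φ(HXXXHXXHXXXHXXHXX) expands symbol-by-symbol to X HXX HXX HXX X HXX HXX X HXX HXX HXX X HXX HXX X HXX HXX; joining the 17 pieces gives the next term.

XHXXHXXHXXXHXXHXXXHXXHXXHXXXHXXHXXXHXXHXX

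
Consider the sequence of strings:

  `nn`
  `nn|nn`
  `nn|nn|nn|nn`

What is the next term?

Each string is two copies of the previous one joined by '|'.
One more doubling of nn|nn|nn|nn gives the answer.

nn|nn|nn|nn|nn|nn|nn|nn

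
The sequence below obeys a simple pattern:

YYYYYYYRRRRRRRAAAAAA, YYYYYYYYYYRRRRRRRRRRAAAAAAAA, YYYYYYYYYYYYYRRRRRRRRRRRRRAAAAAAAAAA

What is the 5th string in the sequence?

YYYYYYYYYYYYYYYYYYYRRRRRRRRRRRRRRRRRRRAAAAAAAAAAAAAA

Reading off run lengths: Y runs 7, 10, 13; R runs 7, 10, 13; A runs 6, 8, 10 — each is linear in n, where the shown terms are n = 3, 4, 5.
Setting n = 7 gives 19, 19, 14 characters in each block.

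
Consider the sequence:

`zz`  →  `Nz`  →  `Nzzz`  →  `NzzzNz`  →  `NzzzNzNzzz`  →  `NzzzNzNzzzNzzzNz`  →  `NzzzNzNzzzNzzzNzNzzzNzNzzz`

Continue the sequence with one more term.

NzzzNzNzzzNzzzNzNzzzNzNzzzNzzzNzNzzzNzzzNz

This is a Fibonacci-style word recurrence s(k) = s(k−1)·s(k−2): e.g. Nz·zz = Nzzz.
The next term joins NzzzNzNzzzNzzzNzNzzzNzNzzz and NzzzNzNzzzNzzzNz.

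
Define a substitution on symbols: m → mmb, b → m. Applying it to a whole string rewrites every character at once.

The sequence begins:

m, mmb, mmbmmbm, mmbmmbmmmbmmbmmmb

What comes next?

mmbmmbmmmbmmbmmmbmmbmmbmmmbmmbmmmbmmbmmbm

Replace each of the 17 characters of mmbmmbmmmbmmbmmmb in place — mmb mmb m mmb mmb m mmb mmb mmb m mmb mmb m mmb mmb mmb m — and concatenate.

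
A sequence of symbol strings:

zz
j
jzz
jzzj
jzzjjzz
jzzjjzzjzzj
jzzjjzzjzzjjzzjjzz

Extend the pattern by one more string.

jzzjjzzjzzjjzzjjzzjzzjjzzjzzj

Each term (from the third on) is the previous term followed by the one before it: term 3 = j·zz = jzz.
Continuing: jzzjjzzjzzjjzzjjzz · jzzjjzzjzzj gives term 8.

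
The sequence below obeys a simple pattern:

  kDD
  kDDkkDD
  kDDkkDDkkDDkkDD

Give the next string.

kDDkkDDkkDDkkDDkkDDkkDDkkDDkkDD

s(k+1) = s(k)·k·s(k) — each term doubles the last with 'k' between the halves.
So the next term is two copies of kDDkkDDkkDDkkDD with 'k' between the halves.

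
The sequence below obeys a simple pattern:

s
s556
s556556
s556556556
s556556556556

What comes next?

s556556556556556

Each term is the previous one with 556 appended.
So the next term is s556556556556·556.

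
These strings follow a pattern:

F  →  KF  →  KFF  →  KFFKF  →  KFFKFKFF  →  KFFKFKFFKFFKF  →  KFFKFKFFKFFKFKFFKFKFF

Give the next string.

This is a Fibonacci-style word recurrence s(k) = s(k−1)·s(k−2): e.g. KF·F = KFF.
So term 8 is KFFKFKFFKFFKFKFFKFKFF·KFFKFKFFKFFKF.

KFFKFKFFKFFKFKFFKFKFFKFFKFKFFKFFKF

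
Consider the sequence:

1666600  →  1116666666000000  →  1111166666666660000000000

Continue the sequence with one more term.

1111111666666666666600000000000000

Each string has the form 1^{2n-1} 6^{3n+1} 0^{4n-2} (n = 1, 2, …).
For the next term, n = 4, so the run lengths are 7, 13, 14.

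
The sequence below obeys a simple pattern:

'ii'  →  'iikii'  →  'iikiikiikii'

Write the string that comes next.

iikiikiikiikiikiikiikii

Each string is two copies of the previous one joined by 'k'.
So the next term is two copies of iikiikiikii with 'k' between the halves.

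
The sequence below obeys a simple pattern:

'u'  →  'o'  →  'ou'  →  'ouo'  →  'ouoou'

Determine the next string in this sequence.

From term 3 onward, concatenate the last term with the second-to-last: o·u = ou, ou·o = ouo, …
The next term joins ouoou and ouo.

ouoououo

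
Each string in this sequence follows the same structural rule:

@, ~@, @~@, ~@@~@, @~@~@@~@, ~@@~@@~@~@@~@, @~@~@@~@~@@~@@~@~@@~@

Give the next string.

From term 3 onward, concatenate the second-to-last term with the last: @·~@ = @~@, ~@·@~@ = ~@@~@, …
The next term joins ~@@~@@~@~@@~@ and @~@~@@~@~@@~@@~@~@@~@.

~@@~@@~@~@@~@@~@~@@~@~@@~@@~@~@@~@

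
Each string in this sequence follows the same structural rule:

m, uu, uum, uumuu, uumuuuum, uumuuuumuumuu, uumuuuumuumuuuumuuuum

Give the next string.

uumuuuumuumuuuumuuuumuumuuuumuumuu

Each term (from the third on) is the previous term followed by the one before it: term 3 = uu·m = uum.
Continuing: uumuuuumuumuuuumuuuum · uumuuuumuumuu gives term 8.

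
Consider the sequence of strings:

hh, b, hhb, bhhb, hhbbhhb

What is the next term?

From term 3 onward, concatenate the second-to-last term with the last: hh·b = hhb, b·hhb = bhhb, …
Continuing: bhhb · hhbbhhb gives term 6.

bhhbhhbbhhb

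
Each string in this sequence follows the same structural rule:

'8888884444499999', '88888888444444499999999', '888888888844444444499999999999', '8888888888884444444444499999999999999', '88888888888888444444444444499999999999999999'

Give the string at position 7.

Term n consists of 2n+2 8's, followed by 2n+1 4's, followed by 3n-1 9's, where the shown terms are n = 2, 3, 4, 5, 6.
At n = 8 the blocks have lengths 18, 17, 23.

8888888888888888884444444444444444499999999999999999999999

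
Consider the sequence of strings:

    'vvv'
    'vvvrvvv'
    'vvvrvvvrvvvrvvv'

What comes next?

vvvrvvvrvvvrvvvrvvvrvvvrvvvrvvv

Each string is two copies of the previous one joined by 'r'.
One more doubling of vvvrvvvrvvvrvvv gives the answer.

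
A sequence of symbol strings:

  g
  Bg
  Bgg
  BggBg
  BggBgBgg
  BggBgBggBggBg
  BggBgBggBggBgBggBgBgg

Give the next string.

From term 3 onward, concatenate the last term with the second-to-last: Bg·g = Bgg, Bgg·Bg = BggBg, …
Continuing: BggBgBggBggBgBggBgBgg · BggBgBggBggBg gives term 8.

BggBgBggBggBgBggBgBggBggBgBggBggBg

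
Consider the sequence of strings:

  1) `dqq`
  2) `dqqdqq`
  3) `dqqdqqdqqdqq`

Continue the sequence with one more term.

dqqdqqdqqdqqdqqdqqdqqdqq

s(k+1) = s(k)·s(k) — each term doubles the last.
One more doubling of dqqdqqdqqdqq gives the answer.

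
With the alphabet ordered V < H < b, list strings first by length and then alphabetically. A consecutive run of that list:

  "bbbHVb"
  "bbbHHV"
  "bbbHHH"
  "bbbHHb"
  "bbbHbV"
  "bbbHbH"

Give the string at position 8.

Continuing the enumeration 2 steps past bbbHbH: bbbHbH → bbbHbb → (answer).

bbbbVV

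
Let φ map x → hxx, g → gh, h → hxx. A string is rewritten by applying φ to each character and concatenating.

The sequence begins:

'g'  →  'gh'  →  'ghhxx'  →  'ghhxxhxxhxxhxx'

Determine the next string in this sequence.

ghhxxhxxhxxhxxhxxhxxhxxhxxhxxhxxhxxhxxhxx

φ(ghhxxhxxhxxhxx) expands symbol-by-symbol to gh hxx hxx hxx hxx hxx hxx hxx hxx hxx hxx hxx hxx hxx; joining the 14 pieces gives the next term.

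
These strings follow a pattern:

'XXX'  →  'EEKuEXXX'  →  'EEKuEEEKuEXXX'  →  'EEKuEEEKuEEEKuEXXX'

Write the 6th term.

The strings grow by a fixed prefix EEKuE each time.
From EEKuEEEKuEEEKuEXXX, 2 further steps: EEKuEEEKuEEEKuEXXX → EEKuEEEKuEEEKuEEEKuEXXX → (answer).

EEKuEEEKuEEEKuEEEKuEEEKuEXXX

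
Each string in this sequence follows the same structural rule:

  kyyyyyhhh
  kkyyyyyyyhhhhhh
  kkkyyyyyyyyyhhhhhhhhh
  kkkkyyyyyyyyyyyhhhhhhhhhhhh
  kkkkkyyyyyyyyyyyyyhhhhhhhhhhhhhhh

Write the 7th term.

kkkkkkkyyyyyyyyyyyyyyyyyhhhhhhhhhhhhhhhhhhhhh

The n-th term is n k's then 2n+3 y's then 3n h's (n = 1, 2, …).
Setting n = 7 gives 7, 17, 21 characters in each block.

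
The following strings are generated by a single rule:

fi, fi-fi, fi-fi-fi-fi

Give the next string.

Every step duplicates the string with '-' between the halves.
Doubling fi-fi-fi-fi with '-' between the halves:

fi-fi-fi-fi-fi-fi-fi-fi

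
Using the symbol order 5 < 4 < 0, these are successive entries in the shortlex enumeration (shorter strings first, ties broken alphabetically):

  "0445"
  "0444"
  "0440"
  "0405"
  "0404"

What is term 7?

0055

Advancing 2 positions from 0404 through 0404 → 0400 reaches term 7.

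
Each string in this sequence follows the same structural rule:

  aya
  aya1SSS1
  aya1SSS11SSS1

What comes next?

aya1SSS11SSS11SSS1

Each term is the previous one with 1SSS1 appended.
So the next term is aya1SSS11SSS1·1SSS1.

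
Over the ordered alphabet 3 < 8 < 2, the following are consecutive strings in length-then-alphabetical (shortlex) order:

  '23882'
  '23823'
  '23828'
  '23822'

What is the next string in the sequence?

The successor of 23822 increments the rightmost position that isn't already 2 and resets every position after it to 3.

23233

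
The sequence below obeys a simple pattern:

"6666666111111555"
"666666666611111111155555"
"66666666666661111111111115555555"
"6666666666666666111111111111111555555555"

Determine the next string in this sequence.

666666666666666666611111111111111111155555555555

The n-th term is 3n+1 6's then 3n 1's then 2n-1 5's, where the shown terms are n = 2, 3, 4, 5.
At n = 6 the blocks have lengths 19, 18, 11.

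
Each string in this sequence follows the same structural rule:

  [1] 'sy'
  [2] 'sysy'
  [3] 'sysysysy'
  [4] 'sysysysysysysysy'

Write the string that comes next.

s(k+1) = s(k)·s(k) — each term doubles the last.
Doubling sysysysysysysysy:

sysysysysysysysysysysysysysysysy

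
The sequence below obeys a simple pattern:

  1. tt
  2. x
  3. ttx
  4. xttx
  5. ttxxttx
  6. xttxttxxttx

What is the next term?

From term 3 onward, concatenate the second-to-last term with the last: tt·x = ttx, x·ttx = xttx, …
Continuing: ttxxttx · xttxttxxttx gives term 7.

ttxxttxxttxttxxttx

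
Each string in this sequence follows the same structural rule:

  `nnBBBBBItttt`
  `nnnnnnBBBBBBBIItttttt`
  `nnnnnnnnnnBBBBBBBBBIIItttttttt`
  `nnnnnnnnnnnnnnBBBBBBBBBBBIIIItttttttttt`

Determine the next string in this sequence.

nnnnnnnnnnnnnnnnnnBBBBBBBBBBBBBIIIIItttttttttttt

Each string has the form n^{4n-2} B^{2n+3} I^{n} t^{2n+2} (n = 1, 2, …).
At n = 5 the blocks have lengths 18, 13, 5, 12.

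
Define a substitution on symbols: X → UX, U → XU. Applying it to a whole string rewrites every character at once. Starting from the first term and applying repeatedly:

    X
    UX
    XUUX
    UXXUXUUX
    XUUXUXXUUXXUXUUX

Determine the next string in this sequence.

UXXUXUUXXUUXUXXUXUUXUXXUUXXUXUUX

φ(XUUXUXXUUXXUXUUX) expands symbol-by-symbol to UX XU XU UX XU UX UX XU XU UX UX XU UX XU XU UX; joining the 16 pieces gives the next term.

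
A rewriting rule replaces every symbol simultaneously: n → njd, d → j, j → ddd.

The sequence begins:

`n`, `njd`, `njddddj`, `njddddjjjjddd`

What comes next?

Applying the rule to each of the 13 symbols of njddddjjjjddd gives the pieces njd ddd j j j j ddd ddd ddd ddd j j j, which concatenate to the answer.

njddddjjjjddddddddddddjjj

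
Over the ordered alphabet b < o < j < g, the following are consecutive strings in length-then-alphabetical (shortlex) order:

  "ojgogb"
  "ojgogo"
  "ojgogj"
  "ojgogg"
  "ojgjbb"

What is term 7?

Stepping forward 2 times from ojgjbb: ojgjbb → ojgjbo, then the target.

ojgjbj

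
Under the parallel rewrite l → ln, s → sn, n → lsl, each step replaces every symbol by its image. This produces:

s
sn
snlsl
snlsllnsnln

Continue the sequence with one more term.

snlsllnsnlnlnlslsnlsllnlsl

Rewriting each symbol of snlsllnsnln: s→sn, n→lsl, l→ln, s→sn, l→ln, l→ln, n→lsl, s→sn, n→lsl, l→ln, n→lsl, which concatenates to sn lsl ln sn ln ln lsl sn lsl ln lsl.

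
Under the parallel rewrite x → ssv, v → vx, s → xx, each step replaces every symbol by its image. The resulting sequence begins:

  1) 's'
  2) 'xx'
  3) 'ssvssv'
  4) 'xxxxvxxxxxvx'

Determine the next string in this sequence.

Expanding xxxxvxxxxxvx: x→ssv, x→ssv, x→ssv, x→ssv, v→vx, x→ssv, x→ssv, x→ssv, x→ssv, x→ssv, v→vx, x→ssv. Concatenated: ssv ssv ssv ssv vx ssv ssv ssv ssv ssv vx ssv.

ssvssvssvssvvxssvssvssvssvssvvxssv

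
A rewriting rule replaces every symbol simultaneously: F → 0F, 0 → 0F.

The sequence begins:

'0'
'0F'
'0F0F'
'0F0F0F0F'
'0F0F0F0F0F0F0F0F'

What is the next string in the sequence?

φ(0F0F0F0F0F0F0F0F) expands symbol-by-symbol to 0F 0F 0F 0F 0F 0F 0F 0F 0F 0F 0F 0F 0F 0F 0F 0F; joining the 16 pieces gives the next term.

0F0F0F0F0F0F0F0F0F0F0F0F0F0F0F0F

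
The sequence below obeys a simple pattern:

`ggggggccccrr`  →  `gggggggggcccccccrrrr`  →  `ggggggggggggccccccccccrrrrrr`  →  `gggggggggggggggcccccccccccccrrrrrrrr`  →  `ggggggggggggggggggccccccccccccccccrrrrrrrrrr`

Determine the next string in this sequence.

gggggggggggggggggggggcccccccccccccccccccrrrrrrrrrrrr

The n-th term is 3n+3 g's then 3n+1 c's then 2n r's (n = 1, 2, …).
Setting n = 6 gives 21, 19, 12 characters in each block.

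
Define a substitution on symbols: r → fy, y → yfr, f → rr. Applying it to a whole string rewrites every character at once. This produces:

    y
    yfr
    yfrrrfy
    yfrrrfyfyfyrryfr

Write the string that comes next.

yfrrrfyfyfyrryfrrryfrrryfrfyfyyfrrrfy

Applying the rule to each of the 16 symbols of yfrrrfyfyfyrryfr gives the pieces yfr rr fy fy fy rr yfr rr yfr rr yfr fy fy yfr rr fy, which concatenate to the answer.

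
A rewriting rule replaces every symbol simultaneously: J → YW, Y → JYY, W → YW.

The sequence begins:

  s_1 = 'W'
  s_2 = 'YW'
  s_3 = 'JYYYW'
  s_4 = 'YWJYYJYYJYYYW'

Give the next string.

Rewriting the 13 symbols of YWJYYJYYJYYYW one by one yields JYY YW YW JYY JYY YW JYY JYY YW JYY JYY JYY YW; concatenated:

JYYYWYWJYYJYYYWJYYJYYYWJYYJYYJYYYW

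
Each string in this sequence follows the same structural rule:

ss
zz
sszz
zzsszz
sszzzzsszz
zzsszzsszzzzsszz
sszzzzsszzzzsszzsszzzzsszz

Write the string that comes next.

zzsszzsszzzzsszzsszzzzsszzzzsszzsszzzzsszz

Each term (from the third on) is the two preceding terms concatenated in order: term 3 = ss·zz = sszz.
Continuing: zzsszzsszzzzsszz · sszzzzsszzzzsszzsszzzzsszz gives term 8.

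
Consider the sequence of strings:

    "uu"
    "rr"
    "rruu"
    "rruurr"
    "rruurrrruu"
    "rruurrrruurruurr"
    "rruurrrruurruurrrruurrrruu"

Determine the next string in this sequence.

rruurrrruurruurrrruurrrruurruurrrruurruurr

From term 3 onward, concatenate the last term with the second-to-last: rr·uu = rruu, rruu·rr = rruurr, …
Continuing: rruurrrruurruurrrruurrrruu · rruurrrruurruurr gives term 8.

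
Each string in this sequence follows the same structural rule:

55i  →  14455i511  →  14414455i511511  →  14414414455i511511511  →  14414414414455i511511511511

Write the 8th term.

s(k+1) = 144·s(k)·511, so each term gains 144 as a prefix and 511 as a suffix.
From 14414414414455i511511511511, 3 further steps: 14414414414455i511511511511 → 14414414414414455i511511511511511 → 14414414414414414455i511511511511511511 → (answer).

14414414414414414414455i511511511511511511511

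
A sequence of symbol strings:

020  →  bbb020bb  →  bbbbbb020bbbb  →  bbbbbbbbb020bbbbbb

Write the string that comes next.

s(k+1) = bbb·s(k)·bb, so each term gains bbb as a prefix and bb as a suffix.
Applying this once more to bbbbbbbbb020bbbbbb:

bbbbbbbbbbbb020bbbbbbbb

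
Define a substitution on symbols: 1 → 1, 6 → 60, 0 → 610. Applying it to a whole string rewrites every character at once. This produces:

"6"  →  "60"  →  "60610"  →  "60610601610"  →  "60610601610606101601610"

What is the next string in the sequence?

Rewriting the 23 symbols of 60610601610606101601610 one by one yields 60 610 60 1 610 60 610 1 60 1 610 60 610 60 1 610 1 60 610 1 60 1 610; concatenated:

60610601610606101601610606106016101606101601610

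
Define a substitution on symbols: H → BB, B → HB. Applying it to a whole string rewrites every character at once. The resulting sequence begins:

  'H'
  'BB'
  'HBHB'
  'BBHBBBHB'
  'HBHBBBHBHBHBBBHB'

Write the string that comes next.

BBHBBBHBHBHBBBHBBBHBBBHBHBHBBBHB

Replace each of the 16 characters of HBHBBBHBHBHBBBHB in place — BB HB BB HB HB HB BB HB BB HB BB HB HB HB BB HB — and concatenate.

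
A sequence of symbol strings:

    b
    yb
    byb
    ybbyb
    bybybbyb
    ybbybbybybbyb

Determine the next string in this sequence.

bybybbybybbybbybybbyb

This is a Fibonacci-style word recurrence s(k) = s(k−2)·s(k−1): e.g. b·yb = byb.
Continuing: bybybbyb · ybbybbybybbyb gives term 7.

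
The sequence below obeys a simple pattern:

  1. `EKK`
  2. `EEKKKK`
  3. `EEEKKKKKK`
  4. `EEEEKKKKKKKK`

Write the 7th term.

Term n consists of n E's, followed by 2n K's (n = 1, 2, …).
For term 7, n = 7, so the run lengths are 7, 14.

EEEEEEEKKKKKKKKKKKKKK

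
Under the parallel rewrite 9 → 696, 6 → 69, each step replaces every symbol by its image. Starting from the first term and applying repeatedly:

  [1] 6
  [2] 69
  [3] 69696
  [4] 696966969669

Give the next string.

69696696966969696696966969696

Rewriting each symbol of 696966969669: 6→69, 9→696, 6→69, 9→696, 6→69, 6→69, 9→696, 6→69, 9→696, 6→69, 6→69, 9→696, which concatenates to 69 696 69 696 69 69 696 69 696 69 69 696.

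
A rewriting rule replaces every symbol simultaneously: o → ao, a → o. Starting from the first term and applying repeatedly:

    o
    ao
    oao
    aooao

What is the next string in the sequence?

oaoaooao

Apply φ to aooao symbol by symbol: a→o, o→ao, o→ao, a→o, o→ao; joined: o ao ao o ao.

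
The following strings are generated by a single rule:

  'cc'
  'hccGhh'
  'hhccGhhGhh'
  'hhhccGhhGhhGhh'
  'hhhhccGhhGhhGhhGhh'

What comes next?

hhhhhccGhhGhhGhhGhhGhh

Every step adds h to the front and Ghh to the end of the previous string.
So the next term is h·hhhhccGhhGhhGhhGhh·Ghh.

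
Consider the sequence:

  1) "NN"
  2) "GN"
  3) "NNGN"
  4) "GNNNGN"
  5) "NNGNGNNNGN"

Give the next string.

This is a Fibonacci-style word recurrence s(k) = s(k−2)·s(k−1): e.g. NN·GN = NNGN.
Continuing: GNNNGN · NNGNGNNNGN gives term 6.

GNNNGNNNGNGNNNGN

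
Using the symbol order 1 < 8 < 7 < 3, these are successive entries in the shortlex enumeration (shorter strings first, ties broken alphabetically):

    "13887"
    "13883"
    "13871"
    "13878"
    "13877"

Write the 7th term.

13831

Stepping forward 2 times from 13877: 13877 → 13873, then the target.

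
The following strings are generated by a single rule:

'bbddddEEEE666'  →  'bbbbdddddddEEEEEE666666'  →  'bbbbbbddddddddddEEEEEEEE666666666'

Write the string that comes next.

The n-th term is 2n b's then 3n+1 d's then 2n+2 E's then 3n 6's (n = 1, 2, …).
Setting n = 4 gives 8, 13, 10, 12 characters in each block.

bbbbbbbbdddddddddddddEEEEEEEEEE666666666666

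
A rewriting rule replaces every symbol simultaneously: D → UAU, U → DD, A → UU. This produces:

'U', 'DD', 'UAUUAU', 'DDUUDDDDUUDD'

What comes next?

UAUUAUDDDDUAUUAUUAUUAUDDDDUAUUAU

Apply φ to DDUUDDDDUUDD symbol by symbol: D→UAU, D→UAU, U→DD, U→DD, D→UAU, D→UAU, D→UAU, D→UAU, U→DD, U→DD, D→UAU, D→UAU; joined: UAU UAU DD DD UAU UAU UAU UAU DD DD UAU UAU.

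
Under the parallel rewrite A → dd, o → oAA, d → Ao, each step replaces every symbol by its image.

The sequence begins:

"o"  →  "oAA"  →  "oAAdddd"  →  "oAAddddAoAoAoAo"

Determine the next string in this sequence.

Replace each of the 15 characters of oAAddddAoAoAoAo in place — oAA dd dd Ao Ao Ao Ao dd oAA dd oAA dd oAA dd oAA — and concatenate.

oAAddddAoAoAoAoddoAAddoAAddoAAddoAA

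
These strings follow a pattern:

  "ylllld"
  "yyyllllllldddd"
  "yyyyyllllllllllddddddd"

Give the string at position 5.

Term n consists of 2n-1 y's, followed by 3n+1 l's, followed by 3n-2 d's (n = 1, 2, …).
For term 5, n = 5, so the run lengths are 9, 16, 13.

yyyyyyyyyllllllllllllllllddddddddddddd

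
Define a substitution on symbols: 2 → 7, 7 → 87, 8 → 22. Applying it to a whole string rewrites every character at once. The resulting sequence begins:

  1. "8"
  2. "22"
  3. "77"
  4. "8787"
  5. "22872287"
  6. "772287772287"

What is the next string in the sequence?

Expanding 772287772287: 7→87, 7→87, 2→7, 2→7, 8→22, 7→87, 7→87, 7→87, 2→7, 2→7, 8→22, 7→87. Concatenated: 87 87 7 7 22 87 87 87 7 7 22 87.

87877722878787772287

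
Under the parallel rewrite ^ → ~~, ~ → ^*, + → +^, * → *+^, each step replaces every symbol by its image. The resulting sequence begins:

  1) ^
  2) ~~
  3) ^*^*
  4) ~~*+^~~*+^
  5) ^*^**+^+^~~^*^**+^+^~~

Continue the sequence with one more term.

Applying the rule to each of the 22 symbols of ^*^**+^+^~~^*^**+^+^~~ gives the pieces ~~ *+^ ~~ *+^ *+^ +^ ~~ +^ ~~ ^* ^* ~~ *+^ ~~ *+^ *+^ +^ ~~ +^ ~~ ^* ^*, which concatenate to the answer.

~~*+^~~*+^*+^+^~~+^~~^*^*~~*+^~~*+^*+^+^~~+^~~^*^*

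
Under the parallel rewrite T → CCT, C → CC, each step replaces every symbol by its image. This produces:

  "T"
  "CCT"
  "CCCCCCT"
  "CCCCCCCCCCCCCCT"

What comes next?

CCCCCCCCCCCCCCCCCCCCCCCCCCCCCCT

φ(CCCCCCCCCCCCCCT) expands symbol-by-symbol to CC CC CC CC CC CC CC CC CC CC CC CC CC CC CCT; joining the 15 pieces gives the next term.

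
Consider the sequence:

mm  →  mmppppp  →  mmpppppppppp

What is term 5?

The strings grow by a fixed suffix ppppp each time.
From mmpppppppppp, 2 further steps: mmpppppppppp → mmppppppppppppppp → (answer).

mmpppppppppppppppppppp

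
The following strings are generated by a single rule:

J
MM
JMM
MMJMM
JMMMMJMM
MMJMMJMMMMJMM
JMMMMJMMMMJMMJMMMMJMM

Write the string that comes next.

From term 3 onward, concatenate the second-to-last term with the last: J·MM = JMM, MM·JMM = MMJMM, …
So term 8 is MMJMMJMMMMJMM·JMMMMJMMMMJMMJMMMMJMM.

MMJMMJMMMMJMMJMMMMJMMMMJMMJMMMMJMM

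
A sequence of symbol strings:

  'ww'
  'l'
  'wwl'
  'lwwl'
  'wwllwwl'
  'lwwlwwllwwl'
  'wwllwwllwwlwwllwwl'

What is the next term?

This is a Fibonacci-style word recurrence s(k) = s(k−2)·s(k−1): e.g. ww·l = wwl.
Continuing: lwwlwwllwwl · wwllwwllwwlwwllwwl gives term 8.

lwwlwwllwwlwwllwwllwwlwwllwwl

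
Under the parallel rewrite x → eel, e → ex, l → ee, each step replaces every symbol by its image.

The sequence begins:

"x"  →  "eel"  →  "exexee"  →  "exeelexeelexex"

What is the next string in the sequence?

φ(exeelexeelexex) expands symbol-by-symbol to ex eel ex ex ee ex eel ex ex ee ex eel ex eel; joining the 14 pieces gives the next term.

exeelexexeeexeelexexeeexeelexeel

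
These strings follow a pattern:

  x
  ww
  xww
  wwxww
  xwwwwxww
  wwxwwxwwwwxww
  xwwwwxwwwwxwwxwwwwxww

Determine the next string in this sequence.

This is a Fibonacci-style word recurrence s(k) = s(k−2)·s(k−1): e.g. x·ww = xww.
The next term joins wwxwwxwwwwxww and xwwwwxwwwwxwwxwwwwxww.

wwxwwxwwwwxwwxwwwwxwwwwxwwxwwwwxww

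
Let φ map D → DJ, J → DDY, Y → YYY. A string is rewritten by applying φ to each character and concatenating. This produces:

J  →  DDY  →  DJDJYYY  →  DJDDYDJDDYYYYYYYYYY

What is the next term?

DJDDYDJDJYYYDJDDYDJDJYYYYYYYYYYYYYYYYYYYYYYYYYYYYYY

Replace each of the 19 characters of DJDDYDJDDYYYYYYYYYY in place — DJ DDY DJ DJ YYY DJ DDY DJ DJ YYY YYY YYY YYY YYY YYY YYY YYY YYY YYY — and concatenate.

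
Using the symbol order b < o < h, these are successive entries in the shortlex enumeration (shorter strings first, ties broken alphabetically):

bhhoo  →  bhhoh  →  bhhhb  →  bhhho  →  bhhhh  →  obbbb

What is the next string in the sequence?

obbbo

Treat obbbb as a base-3 numeral over the given alphabet and add one, carrying through any trailing h's.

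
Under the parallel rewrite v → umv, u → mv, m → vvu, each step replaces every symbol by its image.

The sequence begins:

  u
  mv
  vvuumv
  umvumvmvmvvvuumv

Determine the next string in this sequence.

φ(umvumvmvmvvvuumv) expands symbol-by-symbol to mv vvu umv mv vvu umv vvu umv vvu umv umv umv mv mv vvu umv; joining the 16 pieces gives the next term.

mvvvuumvmvvvuumvvvuumvvvuumvumvumvmvmvvvuumv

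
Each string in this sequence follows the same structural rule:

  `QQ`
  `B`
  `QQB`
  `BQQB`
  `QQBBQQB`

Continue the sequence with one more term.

Each term (from the third on) is the two preceding terms concatenated in order: term 3 = QQ·B = QQB.
Continuing: BQQB · QQBBQQB gives term 6.

BQQBQQBBQQB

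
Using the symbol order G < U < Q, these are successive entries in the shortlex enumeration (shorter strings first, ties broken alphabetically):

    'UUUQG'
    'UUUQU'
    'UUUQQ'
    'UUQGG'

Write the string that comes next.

UUQGU

Find the rightmost character of UUQGG below Q, bump it to the next letter, and reset everything to its right to G.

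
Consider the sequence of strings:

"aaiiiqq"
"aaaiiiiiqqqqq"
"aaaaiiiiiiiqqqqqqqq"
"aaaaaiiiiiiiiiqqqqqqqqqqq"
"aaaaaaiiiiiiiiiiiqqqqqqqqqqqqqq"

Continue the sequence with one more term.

Each string has the form a^{n+1} i^{2n+1} q^{3n-1} (n = 1, 2, …).
For the next term, n = 6, so the run lengths are 7, 13, 17.

aaaaaaaiiiiiiiiiiiiiqqqqqqqqqqqqqqqqq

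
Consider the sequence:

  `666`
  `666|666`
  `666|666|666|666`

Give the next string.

s(k+1) = s(k)·|·s(k) — each term doubles the last with '|' between the halves.
One more doubling of 666|666|666|666 gives the answer.

666|666|666|666|666|666|666|666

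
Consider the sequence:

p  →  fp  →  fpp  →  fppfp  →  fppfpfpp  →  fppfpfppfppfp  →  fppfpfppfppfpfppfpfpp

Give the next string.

From term 3 onward, concatenate the last term with the second-to-last: fp·p = fpp, fpp·fp = fppfp, …
Continuing: fppfpfppfppfpfppfpfpp · fppfpfppfppfp gives term 8.

fppfpfppfppfpfppfpfppfppfpfppfppfp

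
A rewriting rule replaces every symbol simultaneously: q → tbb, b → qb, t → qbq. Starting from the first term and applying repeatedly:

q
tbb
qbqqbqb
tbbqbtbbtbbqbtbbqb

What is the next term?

Rewriting the 18 symbols of tbbqbtbbtbbqbtbbqb one by one yields qbq qb qb tbb qb qbq qb qb qbq qb qb tbb qb qbq qb qb tbb qb; concatenated:

qbqqbqbtbbqbqbqqbqbqbqqbqbtbbqbqbqqbqbtbbqb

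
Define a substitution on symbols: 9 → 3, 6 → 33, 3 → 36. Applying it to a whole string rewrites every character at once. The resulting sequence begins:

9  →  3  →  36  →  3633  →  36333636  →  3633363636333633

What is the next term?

Rewriting the 16 symbols of 3633363636333633 one by one yields 36 33 36 36 36 33 36 33 36 33 36 36 36 33 36 36; concatenated:

36333636363336333633363636333636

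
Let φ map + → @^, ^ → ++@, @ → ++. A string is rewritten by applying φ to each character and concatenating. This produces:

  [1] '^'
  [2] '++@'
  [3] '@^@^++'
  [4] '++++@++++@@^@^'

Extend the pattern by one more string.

φ(++++@++++@@^@^) expands symbol-by-symbol to @^ @^ @^ @^ ++ @^ @^ @^ @^ ++ ++ ++@ ++ ++@; joining the 14 pieces gives the next term.

@^@^@^@^++@^@^@^@^++++++@++++@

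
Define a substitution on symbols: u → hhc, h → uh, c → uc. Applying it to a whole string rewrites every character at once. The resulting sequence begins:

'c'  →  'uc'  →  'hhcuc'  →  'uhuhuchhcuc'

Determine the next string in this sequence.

Rewriting each symbol of uhuhuchhcuc: u→hhc, h→uh, u→hhc, h→uh, u→hhc, c→uc, h→uh, h→uh, c→uc, u→hhc, c→uc, which concatenates to hhc uh hhc uh hhc uc uh uh uc hhc uc.

hhcuhhhcuhhhcucuhuhuchhcuc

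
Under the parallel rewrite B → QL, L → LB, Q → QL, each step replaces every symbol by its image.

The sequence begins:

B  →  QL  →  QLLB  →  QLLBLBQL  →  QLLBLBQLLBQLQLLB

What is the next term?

QLLBLBQLLBQLQLLBLBQLQLLBQLLBLBQL

Applying the rule to each of the 16 symbols of QLLBLBQLLBQLQLLB gives the pieces QL LB LB QL LB QL QL LB LB QL QL LB QL LB LB QL, which concatenate to the answer.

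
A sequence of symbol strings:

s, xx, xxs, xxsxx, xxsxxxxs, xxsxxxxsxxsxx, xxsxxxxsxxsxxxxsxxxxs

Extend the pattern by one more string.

This is a Fibonacci-style word recurrence s(k) = s(k−1)·s(k−2): e.g. xx·s = xxs.
Continuing: xxsxxxxsxxsxxxxsxxxxs · xxsxxxxsxxsxx gives term 8.

xxsxxxxsxxsxxxxsxxxxsxxsxxxxsxxsxx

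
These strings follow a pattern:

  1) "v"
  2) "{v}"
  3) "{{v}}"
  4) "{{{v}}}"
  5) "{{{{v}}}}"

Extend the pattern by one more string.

{{{{{v}}}}}

Every step adds { to the front and } to the end of the previous string.
So the next term is {·{{{{v}}}}·}.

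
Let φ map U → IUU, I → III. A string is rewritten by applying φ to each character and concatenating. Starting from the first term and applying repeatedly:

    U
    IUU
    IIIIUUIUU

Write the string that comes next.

IIIIIIIIIIIIIUUIUUIIIIUUIUU

Expanding IIIIUUIUU: I→III, I→III, I→III, I→III, U→IUU, U→IUU, I→III, U→IUU, U→IUU. Concatenated: III III III III IUU IUU III IUU IUU.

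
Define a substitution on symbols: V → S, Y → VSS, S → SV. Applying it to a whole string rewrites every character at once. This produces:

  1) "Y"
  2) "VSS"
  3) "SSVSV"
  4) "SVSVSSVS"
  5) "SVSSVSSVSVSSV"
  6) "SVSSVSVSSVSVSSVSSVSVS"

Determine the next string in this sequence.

SVSSVSVSSVSSVSVSSVSSVSVSSVSVSSVSSV

φ(SVSSVSVSSVSVSSVSSVSVS) expands symbol-by-symbol to SV S SV SV S SV S SV SV S SV S SV SV S SV SV S SV S SV; joining the 21 pieces gives the next term.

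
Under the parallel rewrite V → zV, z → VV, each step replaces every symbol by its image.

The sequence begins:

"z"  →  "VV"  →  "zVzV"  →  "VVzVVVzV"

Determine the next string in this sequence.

Rewriting each symbol of VVzVVVzV: V→zV, V→zV, z→VV, V→zV, V→zV, V→zV, z→VV, V→zV, which concatenates to zV zV VV zV zV zV VV zV.

zVzVVVzVzVzVVVzV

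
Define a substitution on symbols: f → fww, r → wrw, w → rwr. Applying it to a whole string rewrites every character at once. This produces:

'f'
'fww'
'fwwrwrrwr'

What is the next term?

Rewriting each symbol of fwwrwrrwr: f→fww, w→rwr, w→rwr, r→wrw, w→rwr, r→wrw, r→wrw, w→rwr, r→wrw, which concatenates to fww rwr rwr wrw rwr wrw wrw rwr wrw.

fwwrwrrwrwrwrwrwrwwrwrwrwrw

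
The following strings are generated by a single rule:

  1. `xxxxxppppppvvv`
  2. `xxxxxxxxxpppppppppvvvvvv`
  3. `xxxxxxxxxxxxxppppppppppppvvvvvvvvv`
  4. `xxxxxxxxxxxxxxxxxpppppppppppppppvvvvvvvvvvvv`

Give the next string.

xxxxxxxxxxxxxxxxxxxxxppppppppppppppppppvvvvvvvvvvvvvvv

Each string has the form x^{4n+1} p^{3n+3} v^{3n} (n = 1, 2, …).
At n = 5 the blocks have lengths 21, 18, 15.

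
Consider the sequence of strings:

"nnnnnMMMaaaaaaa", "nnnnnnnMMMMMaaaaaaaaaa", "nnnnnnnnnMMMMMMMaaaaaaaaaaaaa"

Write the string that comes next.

nnnnnnnnnnnMMMMMMMMMaaaaaaaaaaaaaaaa

Reading off run lengths: n runs 5, 7, 9; M runs 3, 5, 7; a runs 7, 10, 13 — each is linear in n, where the shown terms are n = 2, 3, 4.
At n = 5 the blocks have lengths 11, 9, 16.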